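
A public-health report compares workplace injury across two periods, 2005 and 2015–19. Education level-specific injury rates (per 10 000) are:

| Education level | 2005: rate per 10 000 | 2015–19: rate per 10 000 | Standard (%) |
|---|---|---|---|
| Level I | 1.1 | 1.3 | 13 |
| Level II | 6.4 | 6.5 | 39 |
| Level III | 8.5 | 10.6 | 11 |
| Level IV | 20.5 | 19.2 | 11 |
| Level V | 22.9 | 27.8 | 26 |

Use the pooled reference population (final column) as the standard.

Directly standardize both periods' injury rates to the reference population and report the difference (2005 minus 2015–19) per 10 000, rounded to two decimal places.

-1.43

Standard weights: 0.13, 0.39, 0.11, 0.11, 0.26.
2005: 0.1300×1.1 + 0.3900×6.4 + 0.1100×8.5 + 0.1100×20.5 + 0.2600×22.9 = 11.7830 per 10 000.
2015–19: 0.1300×1.3 + 0.3900×6.5 + 0.1100×10.6 + 0.1100×19.2 + 0.2600×27.8 = 13.2100 per 10 000.
Difference = 11.7830 − 13.2100 = -1.4270.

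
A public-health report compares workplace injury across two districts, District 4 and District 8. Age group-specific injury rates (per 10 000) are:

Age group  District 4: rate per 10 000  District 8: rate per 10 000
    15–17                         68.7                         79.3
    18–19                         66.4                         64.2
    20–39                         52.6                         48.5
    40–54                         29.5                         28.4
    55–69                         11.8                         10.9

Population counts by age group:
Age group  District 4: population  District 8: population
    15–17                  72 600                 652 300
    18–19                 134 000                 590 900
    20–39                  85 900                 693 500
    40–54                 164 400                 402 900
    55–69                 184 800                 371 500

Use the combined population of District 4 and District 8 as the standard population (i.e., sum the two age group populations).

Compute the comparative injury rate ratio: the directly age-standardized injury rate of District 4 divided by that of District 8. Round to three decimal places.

0.989

Combined standard total = 3 352 800; weights = 0.2162, 0.2162, 0.2325, 0.1692, 0.1659.
District 4: 0.2162×68.7 + 0.2162×66.4 + 0.2325×52.6 + 0.1692×29.5 + 0.1659×11.8 = 48.3865 per 10 000.
District 8: 0.2162×79.3 + 0.2162×64.2 + 0.2325×48.5 + 0.1692×28.4 + 0.1659×10.9 = 48.9141 per 10 000.
Ratio = 48.3865 ÷ 48.9141 = 0.98921.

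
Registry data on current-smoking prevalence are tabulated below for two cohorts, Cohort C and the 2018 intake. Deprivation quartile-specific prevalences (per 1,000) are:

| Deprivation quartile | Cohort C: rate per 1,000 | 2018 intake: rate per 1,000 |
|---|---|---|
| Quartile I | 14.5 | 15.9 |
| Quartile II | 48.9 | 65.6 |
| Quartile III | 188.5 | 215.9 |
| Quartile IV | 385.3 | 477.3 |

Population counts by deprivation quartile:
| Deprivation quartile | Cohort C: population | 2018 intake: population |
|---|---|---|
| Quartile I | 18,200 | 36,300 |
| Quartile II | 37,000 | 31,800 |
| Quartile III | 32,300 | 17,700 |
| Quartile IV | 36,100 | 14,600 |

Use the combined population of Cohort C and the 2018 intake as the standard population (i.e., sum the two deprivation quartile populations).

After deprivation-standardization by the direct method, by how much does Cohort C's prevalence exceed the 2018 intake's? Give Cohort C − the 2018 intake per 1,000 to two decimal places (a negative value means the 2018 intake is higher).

Combined standard total = 224,000; weights = 0.2433, 0.3071, 0.2232, 0.2263.
Cohort C: 0.2433×14.5 + 0.3071×48.9 + 0.2232×188.5 + 0.2263×385.3 = 147.8316 per 1,000.
The 2018 intake: 0.2433×15.9 + 0.3071×65.6 + 0.2232×215.9 + 0.2263×477.3 = 180.2408 per 1,000.
Difference = 147.8316 − 180.2408 = -32.4092.

-32.41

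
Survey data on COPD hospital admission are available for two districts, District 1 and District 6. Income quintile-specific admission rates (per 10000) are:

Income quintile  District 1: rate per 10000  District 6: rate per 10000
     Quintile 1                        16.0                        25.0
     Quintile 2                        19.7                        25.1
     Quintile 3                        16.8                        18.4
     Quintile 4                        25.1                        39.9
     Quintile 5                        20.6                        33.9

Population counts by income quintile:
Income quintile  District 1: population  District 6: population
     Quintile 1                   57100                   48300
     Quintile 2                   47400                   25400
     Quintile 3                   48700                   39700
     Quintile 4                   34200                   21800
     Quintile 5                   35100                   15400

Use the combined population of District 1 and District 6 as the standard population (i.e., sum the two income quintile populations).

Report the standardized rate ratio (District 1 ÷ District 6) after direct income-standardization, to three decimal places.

Combined standard total = 373100; weights = 0.2825, 0.1951, 0.2369, 0.1501, 0.1354.
District 1: 0.2825×16.0 + 0.1951×19.7 + 0.2369×16.8 + 0.1501×25.1 + 0.1354×20.6 = 18.9000 per 10000.
District 6: 0.2825×25.0 + 0.1951×25.1 + 0.2369×18.4 + 0.1501×39.9 + 0.1354×33.9 = 26.8968 per 10000.
Ratio = 18.9000 ÷ 26.8968 = 0.70269.

0.703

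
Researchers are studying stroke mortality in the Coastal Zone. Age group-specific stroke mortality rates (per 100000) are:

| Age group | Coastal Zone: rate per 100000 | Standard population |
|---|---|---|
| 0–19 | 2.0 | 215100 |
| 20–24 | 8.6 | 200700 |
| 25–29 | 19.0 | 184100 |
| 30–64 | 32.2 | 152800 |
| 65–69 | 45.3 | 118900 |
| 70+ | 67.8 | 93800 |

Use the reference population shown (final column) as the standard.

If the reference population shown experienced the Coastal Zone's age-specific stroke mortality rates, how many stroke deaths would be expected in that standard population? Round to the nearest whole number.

Expected stroke deaths = Σ (standard pop × age-specific rate ÷ 100000)
= 215100×2.0/100000 + 200700×8.6/100000 + 184100×19.0/100000 + 152800×32.2/100000 + 118900×45.3/100000 + 93800×67.8/100000
= 4.30 + 17.26 + 34.98 + 49.20 + 53.86 + 63.60 = 223.20.

223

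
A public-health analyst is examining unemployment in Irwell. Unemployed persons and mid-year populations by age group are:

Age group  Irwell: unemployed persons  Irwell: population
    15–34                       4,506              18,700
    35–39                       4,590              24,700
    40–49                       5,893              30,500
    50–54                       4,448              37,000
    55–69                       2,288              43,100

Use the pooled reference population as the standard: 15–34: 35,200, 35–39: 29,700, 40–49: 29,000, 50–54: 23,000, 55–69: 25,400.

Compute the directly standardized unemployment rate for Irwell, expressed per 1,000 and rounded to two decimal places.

Age-specific rates per 1,000 for Irwell: 240.963, 185.830, 193.213, 120.216, 53.086.
Standard total = 142,300; weights = 0.2474, 0.2087, 0.2038, 0.1616, 0.1785.
Standardized rate: 0.2474×240.963 + 0.2087×185.830 + 0.2038×193.213 + 0.1616×120.216 + 0.1785×53.086 = 166.6730 per 1,000.

166.67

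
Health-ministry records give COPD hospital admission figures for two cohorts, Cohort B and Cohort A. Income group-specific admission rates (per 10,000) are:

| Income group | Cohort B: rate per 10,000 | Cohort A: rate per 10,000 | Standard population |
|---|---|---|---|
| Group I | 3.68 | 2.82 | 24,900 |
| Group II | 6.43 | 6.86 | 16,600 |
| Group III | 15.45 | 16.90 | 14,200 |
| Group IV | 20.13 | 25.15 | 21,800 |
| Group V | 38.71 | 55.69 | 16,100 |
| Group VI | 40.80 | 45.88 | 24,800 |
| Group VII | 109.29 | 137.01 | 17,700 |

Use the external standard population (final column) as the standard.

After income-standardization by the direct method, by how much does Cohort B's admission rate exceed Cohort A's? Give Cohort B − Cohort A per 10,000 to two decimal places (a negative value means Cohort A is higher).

-7.39

Standard total = 136,100; weights = 0.1830, 0.1220, 0.1043, 0.1602, 0.1183, 0.1822, 0.1301.
Cohort B: 0.1830×3.68 + 0.1220×6.43 + 0.1043×15.45 + 0.1602×20.13 + 0.1183×38.71 + 0.1822×40.80 + 0.1301×109.29 = 32.5209 per 10,000.
Cohort A: 0.1830×2.82 + 0.1220×6.86 + 0.1043×16.90 + 0.1602×25.15 + 0.1183×55.69 + 0.1822×45.88 + 0.1301×137.01 = 39.9108 per 10,000.
Difference = 32.5209 − 39.9108 = -7.3898.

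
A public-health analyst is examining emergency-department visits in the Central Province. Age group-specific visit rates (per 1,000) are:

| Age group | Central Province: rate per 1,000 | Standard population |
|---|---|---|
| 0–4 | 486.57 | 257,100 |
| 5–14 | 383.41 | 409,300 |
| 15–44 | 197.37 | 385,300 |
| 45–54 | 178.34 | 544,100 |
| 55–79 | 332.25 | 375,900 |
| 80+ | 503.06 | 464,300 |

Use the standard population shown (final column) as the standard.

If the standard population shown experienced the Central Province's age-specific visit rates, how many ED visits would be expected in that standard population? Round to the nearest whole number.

Expected ED visits = Σ (standard pop × age-specific rate ÷ 1,000)
= 257,100×486.57/1,000 + 409,300×383.41/1,000 + 385,300×197.37/1,000 + 544,100×178.34/1,000 + 375,900×332.25/1,000 + 464,300×503.06/1,000
= 125097.15 + 156929.71 + 76046.66 + 97034.79 + 124892.77 + 233570.76 = 813571.85.

813572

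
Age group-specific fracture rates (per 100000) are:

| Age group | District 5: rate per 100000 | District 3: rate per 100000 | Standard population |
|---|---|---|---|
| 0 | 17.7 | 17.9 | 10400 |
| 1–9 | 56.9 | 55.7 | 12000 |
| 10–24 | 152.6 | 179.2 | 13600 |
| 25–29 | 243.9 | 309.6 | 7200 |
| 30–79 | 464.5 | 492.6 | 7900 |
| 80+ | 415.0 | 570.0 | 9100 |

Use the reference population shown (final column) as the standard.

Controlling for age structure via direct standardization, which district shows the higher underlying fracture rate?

District 3

Standard total = 60200; weights = 0.1728, 0.1993, 0.2259, 0.1196, 0.1312, 0.1512.
District 5: 0.1728×17.7 + 0.1993×56.9 + 0.2259×152.6 + 0.1196×243.9 + 0.1312×464.5 + 0.1512×415.0 = 201.7337 per 100000.
District 3: 0.1728×17.9 + 0.1993×55.7 + 0.2259×179.2 + 0.1196×309.6 + 0.1312×492.6 + 0.1512×570.0 = 242.5140 per 100000.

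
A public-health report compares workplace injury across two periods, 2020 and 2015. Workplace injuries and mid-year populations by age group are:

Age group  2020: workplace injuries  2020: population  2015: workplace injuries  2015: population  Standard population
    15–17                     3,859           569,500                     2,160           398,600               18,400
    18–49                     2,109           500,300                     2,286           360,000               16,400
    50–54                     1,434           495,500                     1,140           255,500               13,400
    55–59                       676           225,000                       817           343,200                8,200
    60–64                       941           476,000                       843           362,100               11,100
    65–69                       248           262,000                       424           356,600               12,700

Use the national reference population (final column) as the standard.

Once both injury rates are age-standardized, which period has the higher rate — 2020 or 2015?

Age-specific rates per 10,000 for 2020: 67.76, 42.15, 28.94, 30.04, 19.77, 9.47.
For 2015: 54.19, 63.50, 44.62, 23.81, 23.28, 11.89.
Standard total = 80,200; weights = 0.2294, 0.2045, 0.1671, 0.1022, 0.1384, 0.1584.
2020: 0.2294×67.76 + 0.2045×42.15 + 0.1671×28.94 + 0.1022×30.04 + 0.1384×19.77 + 0.1584×9.47 = 36.3087 per 10,000.
2015: 0.2294×54.19 + 0.2045×63.50 + 0.1671×44.62 + 0.1022×23.81 + 0.1384×23.28 + 0.1584×11.89 = 40.4115 per 10,000.

2015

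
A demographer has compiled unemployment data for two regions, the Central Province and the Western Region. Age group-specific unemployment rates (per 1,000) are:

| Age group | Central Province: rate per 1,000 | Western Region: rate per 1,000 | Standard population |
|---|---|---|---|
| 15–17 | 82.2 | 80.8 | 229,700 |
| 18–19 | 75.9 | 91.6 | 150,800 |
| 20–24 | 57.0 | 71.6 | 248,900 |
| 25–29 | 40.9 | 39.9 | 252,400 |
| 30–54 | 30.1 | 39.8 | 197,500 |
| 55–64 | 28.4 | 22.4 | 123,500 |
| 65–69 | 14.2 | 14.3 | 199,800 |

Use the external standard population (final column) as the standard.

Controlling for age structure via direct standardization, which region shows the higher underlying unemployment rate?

Western Region

Standard total = 1,402,600; weights = 0.1638, 0.1075, 0.1775, 0.1800, 0.1408, 0.0881, 0.1424.
The Central Province: 0.1638×82.2 + 0.1075×75.9 + 0.1775×57.0 + 0.1800×40.9 + 0.1408×30.1 + 0.0881×28.4 + 0.1424×14.2 = 47.8589 per 1,000.
The Western Region: 0.1638×80.8 + 0.1075×91.6 + 0.1775×71.6 + 0.1800×39.9 + 0.1408×39.8 + 0.0881×22.4 + 0.1424×14.3 = 52.5803 per 1,000.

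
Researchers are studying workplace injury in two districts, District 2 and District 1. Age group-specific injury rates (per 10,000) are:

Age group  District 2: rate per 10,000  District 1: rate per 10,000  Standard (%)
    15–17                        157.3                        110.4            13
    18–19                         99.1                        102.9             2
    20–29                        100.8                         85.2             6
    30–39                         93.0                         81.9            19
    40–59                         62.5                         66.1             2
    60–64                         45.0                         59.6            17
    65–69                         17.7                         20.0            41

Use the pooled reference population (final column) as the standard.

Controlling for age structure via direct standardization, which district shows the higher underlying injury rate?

District 2

Standard weights: 0.13, 0.02, 0.06, 0.19, 0.02, 0.17, 0.41.
District 2: 0.1300×157.3 + 0.0200×99.1 + 0.0600×100.8 + 0.1900×93.0 + 0.0200×62.5 + 0.1700×45.0 + 0.4100×17.7 = 62.3060 per 10,000.
District 1: 0.1300×110.4 + 0.0200×102.9 + 0.0600×85.2 + 0.1900×81.9 + 0.0200×66.1 + 0.1700×59.6 + 0.4100×20.0 = 56.7370 per 10,000.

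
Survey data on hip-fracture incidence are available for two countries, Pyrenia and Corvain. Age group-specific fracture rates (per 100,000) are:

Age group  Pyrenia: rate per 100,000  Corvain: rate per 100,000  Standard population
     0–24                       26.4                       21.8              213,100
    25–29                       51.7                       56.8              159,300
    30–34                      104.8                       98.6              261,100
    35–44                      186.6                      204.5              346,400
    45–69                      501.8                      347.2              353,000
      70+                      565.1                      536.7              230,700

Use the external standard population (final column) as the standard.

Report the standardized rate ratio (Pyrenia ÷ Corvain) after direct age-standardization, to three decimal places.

1.159

Standard total = 1,563,600; weights = 0.1363, 0.1019, 0.1670, 0.2215, 0.2258, 0.1475.
Pyrenia: 0.1363×26.4 + 0.1019×51.7 + 0.1670×104.8 + 0.2215×186.6 + 0.2258×501.8 + 0.1475×565.1 = 264.3689 per 100,000.
Corvain: 0.1363×21.8 + 0.1019×56.8 + 0.1670×98.6 + 0.2215×204.5 + 0.2258×347.2 + 0.1475×536.7 = 228.0989 per 100,000.
Ratio = 264.3689 ÷ 228.0989 = 1.15901.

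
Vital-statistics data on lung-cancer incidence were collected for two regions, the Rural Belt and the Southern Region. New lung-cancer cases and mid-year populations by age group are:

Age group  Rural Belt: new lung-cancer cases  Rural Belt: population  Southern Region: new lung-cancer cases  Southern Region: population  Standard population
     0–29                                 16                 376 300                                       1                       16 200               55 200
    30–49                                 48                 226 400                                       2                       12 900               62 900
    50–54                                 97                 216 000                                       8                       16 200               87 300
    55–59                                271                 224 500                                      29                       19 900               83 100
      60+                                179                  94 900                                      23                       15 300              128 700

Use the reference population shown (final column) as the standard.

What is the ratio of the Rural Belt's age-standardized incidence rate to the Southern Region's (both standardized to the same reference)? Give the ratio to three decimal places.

1.073

Age-specific rates per 100 000 for the Rural Belt: 4.25, 21.20, 44.91, 120.71, 188.62.
For the Southern Region: 6.17, 15.50, 49.38, 145.73, 150.33.
Standard total = 417 200; weights = 0.1323, 0.1508, 0.2093, 0.1992, 0.3085.
The Rural Belt: 0.1323×4.25 + 0.1508×21.20 + 0.2093×44.91 + 0.1992×120.71 + 0.3085×188.62 = 95.3865 per 100 000.
The Southern Region: 0.1323×6.17 + 0.1508×15.50 + 0.2093×49.38 + 0.1992×145.73 + 0.3085×150.33 = 88.8882 per 100 000.
Ratio = 95.3865 ÷ 88.8882 = 1.07311.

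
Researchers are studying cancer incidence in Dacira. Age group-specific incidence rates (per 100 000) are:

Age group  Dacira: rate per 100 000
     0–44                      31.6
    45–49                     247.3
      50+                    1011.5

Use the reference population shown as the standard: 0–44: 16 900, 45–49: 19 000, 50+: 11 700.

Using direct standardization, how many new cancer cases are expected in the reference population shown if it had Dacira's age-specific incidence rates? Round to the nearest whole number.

171

Expected new cancer cases = Σ (standard pop × age-specific rate ÷ 100 000)
= 16 900×31.6/100 000 + 19 000×247.3/100 000 + 11 700×1011.5/100 000
= 5.34 + 46.99 + 118.35 = 170.67.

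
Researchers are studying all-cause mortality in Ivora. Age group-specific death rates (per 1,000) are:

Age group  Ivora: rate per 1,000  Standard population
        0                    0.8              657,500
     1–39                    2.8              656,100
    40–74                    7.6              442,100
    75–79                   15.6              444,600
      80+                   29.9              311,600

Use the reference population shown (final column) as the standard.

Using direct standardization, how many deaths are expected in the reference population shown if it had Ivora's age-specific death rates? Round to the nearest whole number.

21976

Expected deaths = Σ (standard pop × age-specific rate ÷ 1,000)
= 657,500×0.8/1,000 + 656,100×2.8/1,000 + 442,100×7.6/1,000 + 444,600×15.6/1,000 + 311,600×29.9/1,000
= 526.00 + 1837.08 + 3359.96 + 6935.76 + 9316.84 = 21975.64.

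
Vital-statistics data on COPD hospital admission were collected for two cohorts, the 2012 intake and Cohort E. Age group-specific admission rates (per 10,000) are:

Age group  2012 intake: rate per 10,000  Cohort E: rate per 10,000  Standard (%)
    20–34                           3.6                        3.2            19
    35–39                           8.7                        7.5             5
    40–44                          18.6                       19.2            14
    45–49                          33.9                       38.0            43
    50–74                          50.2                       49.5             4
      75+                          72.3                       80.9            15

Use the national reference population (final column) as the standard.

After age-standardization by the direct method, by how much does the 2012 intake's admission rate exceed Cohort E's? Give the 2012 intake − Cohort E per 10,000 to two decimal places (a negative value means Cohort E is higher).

-2.97

Standard weights: 0.19, 0.05, 0.14, 0.43, 0.04, 0.15.
The 2012 intake: 0.1900×3.6 + 0.0500×8.7 + 0.1400×18.6 + 0.4300×33.9 + 0.0400×50.2 + 0.1500×72.3 = 31.1530 per 10,000.
Cohort E: 0.1900×3.2 + 0.0500×7.5 + 0.1400×19.2 + 0.4300×38.0 + 0.0400×49.5 + 0.1500×80.9 = 34.1260 per 10,000.
Difference = 31.1530 − 34.1260 = -2.9730.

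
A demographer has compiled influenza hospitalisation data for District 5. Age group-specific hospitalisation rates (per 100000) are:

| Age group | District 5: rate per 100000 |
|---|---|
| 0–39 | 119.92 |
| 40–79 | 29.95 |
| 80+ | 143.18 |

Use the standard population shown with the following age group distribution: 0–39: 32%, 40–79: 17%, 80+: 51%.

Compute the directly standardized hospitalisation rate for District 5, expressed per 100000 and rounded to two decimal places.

Standard weights: 0.32, 0.17, 0.51.
Standardized rate: 0.3200×119.92 + 0.1700×29.95 + 0.5100×143.18 = 116.4877 per 100000.

116.49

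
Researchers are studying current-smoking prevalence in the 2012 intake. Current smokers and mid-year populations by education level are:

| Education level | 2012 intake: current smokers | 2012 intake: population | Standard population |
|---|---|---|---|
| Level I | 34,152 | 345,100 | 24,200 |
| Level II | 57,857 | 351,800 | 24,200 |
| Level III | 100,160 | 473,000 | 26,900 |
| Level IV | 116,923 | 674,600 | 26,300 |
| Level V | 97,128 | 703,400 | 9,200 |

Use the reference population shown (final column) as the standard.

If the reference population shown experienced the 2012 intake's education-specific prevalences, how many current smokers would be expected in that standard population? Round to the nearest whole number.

17900

Education-specific rates per 1,000 for the 2012 intake: 98.963, 164.460, 211.755, 173.322, 138.084.
Expected current smokers = Σ (standard pop × education-specific rate ÷ 1,000)
= 24,200×98.963/1,000 + 24,200×164.460/1,000 + 26,900×211.755/1,000 + 26,300×173.322/1,000 + 9,200×138.084/1,000
= 2394.90 + 3979.93 + 5696.20 + 4558.37 + 1270.37 = 17899.77.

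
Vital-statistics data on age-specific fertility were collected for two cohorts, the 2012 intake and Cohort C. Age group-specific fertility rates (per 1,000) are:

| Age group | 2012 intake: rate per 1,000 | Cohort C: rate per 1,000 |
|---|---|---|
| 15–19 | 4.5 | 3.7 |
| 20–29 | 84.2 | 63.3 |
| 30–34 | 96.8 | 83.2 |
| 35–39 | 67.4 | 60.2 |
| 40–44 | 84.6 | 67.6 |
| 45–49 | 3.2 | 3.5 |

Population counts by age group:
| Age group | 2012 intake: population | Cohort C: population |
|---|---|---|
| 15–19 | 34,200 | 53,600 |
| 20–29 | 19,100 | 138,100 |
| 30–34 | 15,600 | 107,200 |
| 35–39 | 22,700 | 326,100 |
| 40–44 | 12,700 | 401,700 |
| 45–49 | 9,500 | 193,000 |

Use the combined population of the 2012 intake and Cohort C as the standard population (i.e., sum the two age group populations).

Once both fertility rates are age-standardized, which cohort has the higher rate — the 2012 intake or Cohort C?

2012 intake

Combined standard total = 1,333,500; weights = 0.0658, 0.1179, 0.0921, 0.2616, 0.3108, 0.1519.
The 2012 intake: 0.0658×4.5 + 0.1179×84.2 + 0.0921×96.8 + 0.2616×67.4 + 0.3108×84.6 + 0.1519×3.2 = 63.5424 per 1,000.
Cohort C: 0.0658×3.7 + 0.1179×63.3 + 0.0921×83.2 + 0.2616×60.2 + 0.3108×67.6 + 0.1519×3.5 = 52.6528 per 1,000.
The crude rates (51.91 vs 53.55) would put Cohort C higher, but that reflects its age composition; once standardized to a common age structure, the 2012 intake has the higher underlying rate.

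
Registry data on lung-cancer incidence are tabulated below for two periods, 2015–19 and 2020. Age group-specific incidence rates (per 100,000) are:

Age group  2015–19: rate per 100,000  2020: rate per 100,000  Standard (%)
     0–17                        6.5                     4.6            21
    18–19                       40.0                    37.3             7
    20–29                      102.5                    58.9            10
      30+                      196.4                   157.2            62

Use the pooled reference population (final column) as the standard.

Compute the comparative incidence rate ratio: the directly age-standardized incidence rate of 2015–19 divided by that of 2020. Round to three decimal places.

Standard weights: 0.21, 0.07, 0.10, 0.62.
2015–19: 0.2100×6.5 + 0.0700×40.0 + 0.1000×102.5 + 0.6200×196.4 = 136.1830 per 100,000.
2020: 0.2100×4.6 + 0.0700×37.3 + 0.1000×58.9 + 0.6200×157.2 = 106.9310 per 100,000.
Ratio = 136.1830 ÷ 106.9310 = 1.27356.

1.274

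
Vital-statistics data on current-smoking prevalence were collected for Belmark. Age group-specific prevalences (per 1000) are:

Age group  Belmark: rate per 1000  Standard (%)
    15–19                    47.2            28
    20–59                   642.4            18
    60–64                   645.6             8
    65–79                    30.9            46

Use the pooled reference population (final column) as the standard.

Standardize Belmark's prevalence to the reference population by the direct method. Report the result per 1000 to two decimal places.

Standard weights: 0.28, 0.18, 0.08, 0.46.
Standardized rate: 0.2800×47.2 + 0.1800×642.4 + 0.0800×645.6 + 0.4600×30.9 = 194.7100 per 1000.

194.71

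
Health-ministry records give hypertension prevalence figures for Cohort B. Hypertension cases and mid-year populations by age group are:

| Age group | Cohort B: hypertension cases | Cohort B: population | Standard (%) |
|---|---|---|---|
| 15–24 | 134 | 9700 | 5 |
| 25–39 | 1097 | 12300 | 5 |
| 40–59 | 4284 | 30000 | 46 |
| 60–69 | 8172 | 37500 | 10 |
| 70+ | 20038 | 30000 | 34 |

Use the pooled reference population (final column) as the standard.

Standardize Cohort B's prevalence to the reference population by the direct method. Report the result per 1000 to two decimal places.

319.73

Age-specific rates per 1000 for Cohort B: 13.814, 89.187, 142.800, 217.920, 667.933.
Standard weights: 0.05, 0.05, 0.46, 0.10, 0.34.
Standardized rate: 0.0500×13.814 + 0.0500×89.187 + 0.4600×142.800 + 0.1000×217.920 + 0.3400×667.933 = 319.7274 per 1000.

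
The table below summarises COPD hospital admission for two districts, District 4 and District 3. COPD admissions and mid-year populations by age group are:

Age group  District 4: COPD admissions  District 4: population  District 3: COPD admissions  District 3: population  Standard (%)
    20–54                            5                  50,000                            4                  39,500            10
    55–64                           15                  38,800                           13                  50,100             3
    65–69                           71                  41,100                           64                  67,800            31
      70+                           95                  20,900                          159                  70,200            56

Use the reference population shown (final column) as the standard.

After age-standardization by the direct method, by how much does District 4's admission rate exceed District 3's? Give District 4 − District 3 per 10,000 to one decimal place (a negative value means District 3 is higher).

Age-specific rates per 10,000 for District 4: 1.00, 3.87, 17.27, 45.45.
For District 3: 1.01, 2.59, 9.44, 22.65.
Standard weights: 0.10, 0.03, 0.31, 0.56.
District 4: 0.1000×1.00 + 0.0300×3.87 + 0.3100×17.27 + 0.5600×45.45 = 31.0258 per 10,000.
District 3: 0.1000×1.01 + 0.0300×2.59 + 0.3100×9.44 + 0.5600×22.65 = 15.7891 per 10,000.
Difference = 31.0258 − 15.7891 = 15.2366.

15.2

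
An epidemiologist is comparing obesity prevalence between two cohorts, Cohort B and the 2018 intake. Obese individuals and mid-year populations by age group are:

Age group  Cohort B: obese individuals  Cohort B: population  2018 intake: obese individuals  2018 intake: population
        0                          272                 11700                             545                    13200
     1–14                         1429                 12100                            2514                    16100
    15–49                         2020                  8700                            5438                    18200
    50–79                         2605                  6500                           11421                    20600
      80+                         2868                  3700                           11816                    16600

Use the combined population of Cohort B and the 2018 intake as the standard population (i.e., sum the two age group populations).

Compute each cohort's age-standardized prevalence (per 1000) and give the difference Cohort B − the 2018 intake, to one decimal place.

Age-specific rates per 1000 for Cohort B: 23.248, 118.099, 232.184, 400.769, 775.135.
For the 2018 intake: 41.288, 156.149, 298.791, 554.417, 711.807.
Combined standard total = 127400; weights = 0.1954, 0.2214, 0.2111, 0.2127, 0.1593.
Cohort B: 0.1954×23.248 + 0.2214×118.099 + 0.2111×232.184 + 0.2127×400.769 + 0.1593×775.135 = 288.4702 per 1000.
The 2018 intake: 0.1954×41.288 + 0.2214×156.149 + 0.2111×298.791 + 0.2127×554.417 + 0.1593×711.807 = 337.0750 per 1000.
Difference = 288.4702 − 337.0750 = -48.6048.

-48.6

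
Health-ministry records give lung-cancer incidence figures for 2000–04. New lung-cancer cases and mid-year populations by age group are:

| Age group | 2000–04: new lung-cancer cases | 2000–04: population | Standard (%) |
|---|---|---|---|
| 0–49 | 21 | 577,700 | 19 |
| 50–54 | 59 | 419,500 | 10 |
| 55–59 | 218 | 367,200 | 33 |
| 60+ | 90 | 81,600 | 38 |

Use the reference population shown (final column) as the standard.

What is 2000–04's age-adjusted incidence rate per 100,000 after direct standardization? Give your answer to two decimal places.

Age-specific rates per 100,000 for 2000–04: 3.64, 14.06, 59.37, 110.29.
Standard weights: 0.19, 0.10, 0.33, 0.38.
Standardized rate: 0.1900×3.64 + 0.1000×14.06 + 0.3300×59.37 + 0.3800×110.29 = 63.6004 per 100,000.

63.60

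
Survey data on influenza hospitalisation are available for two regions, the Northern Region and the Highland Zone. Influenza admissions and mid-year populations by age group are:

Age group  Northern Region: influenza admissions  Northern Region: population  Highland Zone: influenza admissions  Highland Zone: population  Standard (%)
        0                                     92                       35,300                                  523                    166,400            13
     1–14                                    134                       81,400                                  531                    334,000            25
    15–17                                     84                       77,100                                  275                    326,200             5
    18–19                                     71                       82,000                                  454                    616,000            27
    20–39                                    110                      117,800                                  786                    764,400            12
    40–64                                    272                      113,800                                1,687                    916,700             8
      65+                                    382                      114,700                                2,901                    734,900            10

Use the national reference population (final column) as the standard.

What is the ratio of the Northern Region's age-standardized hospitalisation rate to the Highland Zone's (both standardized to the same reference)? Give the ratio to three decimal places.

0.978

Age-specific rates per 100,000 for the Northern Region: 260.62, 164.62, 108.95, 86.59, 93.38, 239.02, 333.04.
For the Highland Zone: 314.30, 158.98, 84.30, 73.70, 102.83, 184.03, 394.75.
Standard weights: 0.13, 0.25, 0.05, 0.27, 0.12, 0.08, 0.10.
The Northern Region: 0.1300×260.62 + 0.2500×164.62 + 0.0500×108.95 + 0.2700×86.59 + 0.1200×93.38 + 0.0800×239.02 + 0.1000×333.04 = 167.4923 per 100,000.
The Highland Zone: 0.1300×314.30 + 0.2500×158.98 + 0.0500×84.30 + 0.2700×73.70 + 0.1200×102.83 + 0.0800×184.03 + 0.1000×394.75 = 171.2557 per 100,000.
Ratio = 167.4923 ÷ 171.2557 = 0.97802.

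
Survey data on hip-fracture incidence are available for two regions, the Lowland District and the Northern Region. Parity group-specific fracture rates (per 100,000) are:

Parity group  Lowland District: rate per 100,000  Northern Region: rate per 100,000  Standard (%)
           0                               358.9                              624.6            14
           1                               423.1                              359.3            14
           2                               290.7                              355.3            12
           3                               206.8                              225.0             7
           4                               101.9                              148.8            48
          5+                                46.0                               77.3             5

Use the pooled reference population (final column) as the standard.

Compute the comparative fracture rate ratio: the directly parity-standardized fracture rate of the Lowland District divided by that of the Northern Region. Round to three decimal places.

0.774

Standard weights: 0.14, 0.14, 0.12, 0.07, 0.48, 0.05.
The Lowland District: 0.1400×358.9 + 0.1400×423.1 + 0.1200×290.7 + 0.0700×206.8 + 0.4800×101.9 + 0.0500×46.0 = 210.0520 per 100,000.
The Northern Region: 0.1400×624.6 + 0.1400×359.3 + 0.1200×355.3 + 0.0700×225.0 + 0.4800×148.8 + 0.0500×77.3 = 271.4210 per 100,000.
Ratio = 210.0520 ÷ 271.4210 = 0.77390.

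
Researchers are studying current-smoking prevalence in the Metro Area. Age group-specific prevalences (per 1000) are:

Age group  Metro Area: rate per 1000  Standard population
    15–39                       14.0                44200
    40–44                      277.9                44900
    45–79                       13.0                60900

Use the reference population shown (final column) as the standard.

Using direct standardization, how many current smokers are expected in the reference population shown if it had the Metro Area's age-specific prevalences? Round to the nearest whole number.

Expected current smokers = Σ (standard pop × age-specific rate ÷ 1000)
= 44200×14.0/1000 + 44900×277.9/1000 + 60900×13.0/1000
= 618.80 + 12477.71 + 791.70 = 13888.21.

13888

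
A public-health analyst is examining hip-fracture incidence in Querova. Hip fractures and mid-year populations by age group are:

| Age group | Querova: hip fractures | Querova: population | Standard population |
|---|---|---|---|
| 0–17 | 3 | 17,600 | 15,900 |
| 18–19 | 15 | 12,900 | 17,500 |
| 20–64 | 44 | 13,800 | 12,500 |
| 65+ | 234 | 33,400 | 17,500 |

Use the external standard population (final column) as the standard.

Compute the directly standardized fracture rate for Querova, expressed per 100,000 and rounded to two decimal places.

Age-specific rates per 100,000 for Querova: 17.05, 116.28, 318.84, 700.60.
Standard total = 63,400; weights = 0.2508, 0.2760, 0.1972, 0.2760.
Standardized rate: 0.2508×17.05 + 0.2760×116.28 + 0.1972×318.84 + 0.2760×700.60 = 292.6166 per 100,000.

292.62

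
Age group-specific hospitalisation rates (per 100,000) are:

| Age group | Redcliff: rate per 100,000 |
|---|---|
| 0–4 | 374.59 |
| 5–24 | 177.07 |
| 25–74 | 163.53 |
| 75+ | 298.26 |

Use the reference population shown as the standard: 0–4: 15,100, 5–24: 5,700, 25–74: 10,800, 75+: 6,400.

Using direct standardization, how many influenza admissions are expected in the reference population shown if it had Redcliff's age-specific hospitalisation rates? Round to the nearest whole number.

103

Expected influenza admissions = Σ (standard pop × age-specific rate ÷ 100,000)
= 15,100×374.59/100,000 + 5,700×177.07/100,000 + 10,800×163.53/100,000 + 6,400×298.26/100,000
= 56.56 + 10.09 + 17.66 + 19.09 = 103.41.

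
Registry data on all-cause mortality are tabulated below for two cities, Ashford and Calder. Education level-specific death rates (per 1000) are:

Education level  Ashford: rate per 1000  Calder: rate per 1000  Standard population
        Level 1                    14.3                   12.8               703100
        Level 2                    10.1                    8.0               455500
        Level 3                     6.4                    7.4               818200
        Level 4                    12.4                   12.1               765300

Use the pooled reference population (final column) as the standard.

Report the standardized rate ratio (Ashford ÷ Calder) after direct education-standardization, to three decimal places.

1.051

Standard total = 2742100; weights = 0.2564, 0.1661, 0.2984, 0.2791.
Ashford: 0.2564×14.3 + 0.1661×10.1 + 0.2984×6.4 + 0.2791×12.4 = 10.7148 per 1000.
Calder: 0.2564×12.8 + 0.1661×8.0 + 0.2984×7.4 + 0.2791×12.1 = 10.1960 per 1000.
Ratio = 10.7148 ÷ 10.1960 = 1.05088.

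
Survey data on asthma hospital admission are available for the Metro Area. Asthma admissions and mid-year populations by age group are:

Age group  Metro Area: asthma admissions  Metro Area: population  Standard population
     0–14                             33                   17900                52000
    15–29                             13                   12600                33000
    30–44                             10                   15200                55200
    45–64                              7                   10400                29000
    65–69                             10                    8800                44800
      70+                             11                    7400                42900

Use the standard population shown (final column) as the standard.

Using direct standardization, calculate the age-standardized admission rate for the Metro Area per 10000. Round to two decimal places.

11.69

Age-specific rates per 10000 for the Metro Area: 18.44, 10.32, 6.58, 6.73, 11.36, 14.86.
Standard total = 256900; weights = 0.2024, 0.1285, 0.2149, 0.1129, 0.1744, 0.1670.
Standardized rate: 0.2024×18.44 + 0.1285×10.32 + 0.2149×6.58 + 0.1129×6.73 + 0.1744×11.36 + 0.1670×14.86 = 11.6944 per 10000.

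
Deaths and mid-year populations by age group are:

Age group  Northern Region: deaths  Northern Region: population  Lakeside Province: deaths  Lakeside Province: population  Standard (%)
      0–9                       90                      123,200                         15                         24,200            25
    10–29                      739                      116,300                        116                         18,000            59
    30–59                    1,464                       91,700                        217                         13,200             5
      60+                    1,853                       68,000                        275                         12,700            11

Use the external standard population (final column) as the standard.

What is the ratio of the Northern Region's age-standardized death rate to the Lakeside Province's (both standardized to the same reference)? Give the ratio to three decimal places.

Age-specific rates per 100,000 for the Northern Region: 73.05, 635.43, 1596.51, 2725.00.
For the Lakeside Province: 61.98, 644.44, 1643.94, 2165.35.
Standard weights: 0.25, 0.59, 0.05, 0.11.
The Northern Region: 0.2500×73.05 + 0.5900×635.43 + 0.0500×1596.51 + 0.1100×2725.00 = 772.7396 per 100,000.
The Lakeside Province: 0.2500×61.98 + 0.5900×644.44 + 0.0500×1643.94 + 0.1100×2165.35 = 716.1040 per 100,000.
Ratio = 772.7396 ÷ 716.1040 = 1.07909.

1.079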